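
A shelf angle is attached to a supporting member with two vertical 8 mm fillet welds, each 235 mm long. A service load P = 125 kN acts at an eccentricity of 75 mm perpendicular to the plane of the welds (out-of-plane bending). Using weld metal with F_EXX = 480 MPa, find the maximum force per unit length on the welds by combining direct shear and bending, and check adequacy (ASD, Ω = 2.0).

f_max ≈ 575 N/mm; adequate

L_w = 2 × 235 = 470 mm; section modulus (unit throat) S = 2 × L²/6 = 18410 mm².
Direct shear f_v = P/L_w = 125×10³/470 = 266 N/mm.
Moment M = P × e = 125×10³ × 75 = 9375000 N·mm; bending f_b = M/S = 509.3 N/mm.
f_max = √(f_v² + f_b²) = √(266² + 509.3²) = 574.5 N/mm.
r_n/Ω = (1/2.0) × 0.6 × 480 × (0.707 × 8) = 814.5 N/mm → adequate.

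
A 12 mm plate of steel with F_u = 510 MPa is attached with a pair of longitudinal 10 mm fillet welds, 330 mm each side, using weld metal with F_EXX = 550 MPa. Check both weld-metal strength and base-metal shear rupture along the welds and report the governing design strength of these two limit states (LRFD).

t_e = 0.707 × 10 = 7.07 mm; L = 660 mm.
Weld metal: φR_n = 0.75 × 0.6 × 550 × 7.07 × 660 × 10⁻³ = 1155 kN.
Base metal (shear rupture): φR_n = 0.75 × 0.6 × 510 × 12 × 660 × 10⁻³ = 1818 kN.
Governing: weld metal.

φR_n ≈ 1150 kN (weld metal governs)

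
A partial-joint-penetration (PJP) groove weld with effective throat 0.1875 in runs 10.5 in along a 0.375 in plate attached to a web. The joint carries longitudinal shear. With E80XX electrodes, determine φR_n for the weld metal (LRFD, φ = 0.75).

E80XX → F_EXX = 80 ksi.
Effective throat (given) t_e = 0.1875 in.
A_we = 0.1875 × 10.5 = 1.969 in².
F_nw = 0.6 F_EXX = 48 ksi.
φR_n = 0.75 × 48 × 1.969 = 70.88 kip.

φR_n ≈ 70.9 kip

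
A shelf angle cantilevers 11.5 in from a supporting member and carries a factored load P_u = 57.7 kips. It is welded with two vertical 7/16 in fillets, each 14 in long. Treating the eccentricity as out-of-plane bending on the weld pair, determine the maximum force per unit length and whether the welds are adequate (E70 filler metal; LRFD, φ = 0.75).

E70XX → F_EXX = 70 ksi.
L_w = 2 × 14 = 28 in; section modulus (unit throat) S = 2 × L²/6 = 65.33 in².
Direct shear f_v = P/L_w = 57.7/28 = 2.061 kip/in.
Moment M = P × e = 57.7 × 11.5 = 663.55 kip·in; bending f_b = M/S = 10.16 kip/in.
f_max = √(f_v² + f_b²) = √(2.061² + 10.16²) = 10.36 kip/in.
φr_n = 0.75 × 0.6 × 70 × (0.707 × 0.4375) = 9.743 kip/in → NOT adequate.

f_max ≈ 10.4 kip/in; NOT adequate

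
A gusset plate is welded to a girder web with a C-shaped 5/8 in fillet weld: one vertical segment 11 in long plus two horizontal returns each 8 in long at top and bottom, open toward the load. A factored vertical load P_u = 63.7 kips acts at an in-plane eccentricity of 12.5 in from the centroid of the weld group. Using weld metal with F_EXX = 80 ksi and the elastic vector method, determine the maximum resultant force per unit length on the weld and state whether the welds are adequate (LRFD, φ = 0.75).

f_max ≈ 9.81 kip/in; adequate

Total weld length L_w = 27 in. Treat welds as unit-width lines.
Centroid: x̄ = 2×8×4 / 27 = 2.37 in from the vertical weld.
Polar moment about centroid: J = I_x + I_y = [11³/12 + 2×8×5.5²] + [11×2.37² + 2(8³/12 + 8×1.63²)] = 784.5 in³.
Direct shear f_v = P/L_w = 63.7 / 27 = 2.359 kip/in (vertical).
Torsion M = P·e = 63.7 × 12.5 = 796.25 kip·in.
Critical point at (x, y) = (5.63, 5.5) from centroid. f_tx = M·y/J = 5.582 kip/in; f_ty = M·x/J = 5.714 kip/in.
Resultant f_max = √[f_tx² + (f_v + f_ty)²] = √[5.582² + (2.359 + 5.714)²] = 9.815 kip/in.
Capacity per unit length: φr_n = 0.75 × 0.6 × 80 × (0.707 × 0.625) = 15.91 kip/in.
9.815 ≤ 15.91 → adequate.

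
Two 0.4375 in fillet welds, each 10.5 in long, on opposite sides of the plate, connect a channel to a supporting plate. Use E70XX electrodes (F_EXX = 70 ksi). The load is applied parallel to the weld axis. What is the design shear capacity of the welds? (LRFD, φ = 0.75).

Effective throat t_e = 0.707 × 0.4375 = 0.3093 in.
Total length L = 21 in; A_we = 0.3093 × 21 = 6.496 in².
F_nw = 0.6 F_EXX = 0.6 × 70 = 42 ksi.
φR_n = 0.75 × 42 × 6.496 = 204.6 kip.

φR_n ≈ 205 kip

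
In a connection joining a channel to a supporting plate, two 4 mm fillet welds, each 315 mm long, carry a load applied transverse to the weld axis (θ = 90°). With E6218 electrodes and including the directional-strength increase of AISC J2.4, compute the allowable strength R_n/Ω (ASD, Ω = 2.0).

E62XX → F_EXX = 620 MPa.
t_e = 0.707 × 4 = 2.828 mm; A_we = 2.828 × 630 = 1782 mm².
Directional factor: 1.0 + 0.5 sin^1.5(90°) = 1.5.
F_nw = 0.6 × 620 × 1.5 = 558 MPa.
R_n/Ω = (558 × 1782) / 2.0 × 10⁻³ = 497.1 kN.

R_n/Ω ≈ 497 kN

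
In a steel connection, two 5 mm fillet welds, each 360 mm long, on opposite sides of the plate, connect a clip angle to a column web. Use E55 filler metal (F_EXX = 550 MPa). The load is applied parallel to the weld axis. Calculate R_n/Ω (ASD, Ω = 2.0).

R_n/Ω ≈ 420 kN

Effective throat t_e = 0.707 × 5 = 3.535 mm.
Total length L = 720 mm; A_we = 3.535 × 720 = 2545 mm².
F_nw = 0.6 F_EXX = 0.6 × 550 = 330 MPa.
R_n = 330 × 2545 × 10⁻³ = 839.9 kN; R_n/Ω = 839.9/2.0 = 420 kN.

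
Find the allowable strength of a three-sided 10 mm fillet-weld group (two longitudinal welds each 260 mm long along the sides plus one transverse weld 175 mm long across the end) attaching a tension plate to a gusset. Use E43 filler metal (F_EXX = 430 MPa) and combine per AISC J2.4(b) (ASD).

R_n/Ω ≈ 643 kN

t_e = 0.707 × 10 = 7.07 mm.
R_nwl = 0.6 × 430 × 7.07 × 520 × 10⁻³ = 948.5 kN (longitudinal, 2 welds).
R_nwt = 0.6 × 430 × 7.07 × 175 × 10⁻³ = 319.2 kN (transverse, base value).
(i) R_nwl + R_nwt = 1268 kN; (ii) 0.85 R_nwl + 1.5 R_nwt = 1285 kN.
R_n = max = 1285 kN [governs: (ii)]; R_n/Ω = 642.5 kN.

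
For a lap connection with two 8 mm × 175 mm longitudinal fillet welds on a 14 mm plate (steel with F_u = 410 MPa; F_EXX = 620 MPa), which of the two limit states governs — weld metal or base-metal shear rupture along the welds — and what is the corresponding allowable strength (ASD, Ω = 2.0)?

R_n/Ω ≈ 368 kN (weld metal governs)

t_e = 0.707 × 8 = 5.656 mm; L = 350 mm.
Weld metal: R_n/Ω = (1/2.0) × 0.6 × 620 × 5.656 × 350 × 10⁻³ = 368.2 kN.
Base metal (shear rupture): R_n/Ω = (1/2.0) × 0.6 × 410 × 14 × 350 × 10⁻³ = 602.7 kN.
Governing: weld metal.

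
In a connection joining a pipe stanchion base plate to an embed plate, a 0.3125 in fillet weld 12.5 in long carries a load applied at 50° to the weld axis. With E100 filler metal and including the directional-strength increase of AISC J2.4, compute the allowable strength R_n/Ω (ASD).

R_n/Ω ≈ 111 kip

E100XX → F_EXX = 100 ksi.
t_e = 0.707 × 0.3125 = 0.2209 in; A_we = 0.2209 × 12.5 = 2.762 in².
Directional factor: 1.0 + 0.5 sin^1.5(50°) = 1.335.
F_nw = 0.6 × 100 × 1.335 = 80.11 ksi.
R_n/Ω = (80.11 × 2.762) / 2.0 = 110.6 kip.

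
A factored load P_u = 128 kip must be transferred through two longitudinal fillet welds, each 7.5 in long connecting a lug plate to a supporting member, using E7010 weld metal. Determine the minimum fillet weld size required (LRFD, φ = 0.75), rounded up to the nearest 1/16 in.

w = 7/16 in

E70XX → F_EXX = 70 ksi.
Total weld length L = 15 in.
Required throat t_e = P_u / (φ × 0.6 F_EXX × L) = 128 / (0.75 × 0.6 × 70 × 15) = 0.2709 in.
Required leg w = t_e / 0.707 = 0.3832 in → use 7/16 in.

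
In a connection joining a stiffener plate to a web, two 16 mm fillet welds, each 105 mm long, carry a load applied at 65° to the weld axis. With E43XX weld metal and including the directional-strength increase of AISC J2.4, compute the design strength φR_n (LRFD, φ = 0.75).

E43XX → F_EXX = 430 MPa.
t_e = 0.707 × 16 = 11.31 mm; A_we = 11.31 × 210 = 2376 mm².
Directional factor: 1.0 + 0.5 sin^1.5(65°) = 1.431.
F_nw = 0.6 × 430 × 1.431 = 369.3 MPa.
φR_n = 0.75 × 369.3 × 2376 × 10⁻³ = 658 kN.

φR_n ≈ 658 kN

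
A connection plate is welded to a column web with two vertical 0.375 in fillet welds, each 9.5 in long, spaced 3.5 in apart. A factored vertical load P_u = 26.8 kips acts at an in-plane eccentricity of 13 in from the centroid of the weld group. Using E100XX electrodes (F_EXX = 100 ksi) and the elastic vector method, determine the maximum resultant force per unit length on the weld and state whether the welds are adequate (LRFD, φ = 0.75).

Total weld length L_w = 19 in. Treat welds as unit-width lines.
Polar moment about centroid: J = 2[d³/12 + d(b/2)²] = 2[9.5³/12 + 9.5×1.75²] = 201.1 in³.
Direct shear f_v = P/L_w = 26.8 / 19 = 1.411 kip/in (vertical).
Torsion M = P·e = 26.8 × 13 = 348.4 kip·in.
Critical point at (x, y) = (1.75, 4.75) from centroid. f_tx = M·y/J = 8.23 kip/in; f_ty = M·x/J = 3.032 kip/in.
Resultant f_max = √[f_tx² + (f_v + f_ty)²] = √[8.23² + (1.411 + 3.032)²] = 9.352 kip/in.
Capacity per unit length: φr_n = 0.75 × 0.6 × 100 × (0.707 × 0.375) = 11.93 kip/in.
9.352 ≤ 11.93 → adequate.

f_max ≈ 9.35 kip/in; adequate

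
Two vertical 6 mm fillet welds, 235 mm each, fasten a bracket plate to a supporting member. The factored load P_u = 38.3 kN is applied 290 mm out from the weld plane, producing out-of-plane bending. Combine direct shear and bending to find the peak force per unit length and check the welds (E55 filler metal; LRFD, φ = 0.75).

E55XX → F_EXX = 550 MPa.
L_w = 2 × 235 = 470 mm; section modulus (unit throat) S = 2 × L²/6 = 18410 mm².
Direct shear f_v = P/L_w = 38.3×10³/470 = 81.49 N/mm.
Moment M = P × e = 38.3×10³ × 290 = 11107000 N·mm; bending f_b = M/S = 603.4 N/mm.
f_max = √(f_v² + f_b²) = √(81.49² + 603.4²) = 608.8 N/mm.
φr_n = 0.75 × 0.6 × 550 × (0.707 × 6) = 1050 N/mm → adequate.

f_max ≈ 609 N/mm; adequate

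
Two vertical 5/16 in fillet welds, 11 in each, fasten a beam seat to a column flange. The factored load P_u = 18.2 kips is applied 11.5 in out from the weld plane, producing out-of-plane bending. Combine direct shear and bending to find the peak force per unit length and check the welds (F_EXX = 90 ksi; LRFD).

f_max ≈ 5.25 kip/in; adequate

L_w = 2 × 11 = 22 in; section modulus (unit throat) S = 2 × L²/6 = 40.33 in².
Direct shear f_v = P/L_w = 18.2/22 = 0.8273 kip/in.
Moment M = P × e = 18.2 × 11.5 = 209.3 kip·in; bending f_b = M/S = 5.189 kip/in.
f_max = √(f_v² + f_b²) = √(0.8273² + 5.189²) = 5.255 kip/in.
φr_n = 0.75 × 0.6 × 90 × (0.707 × 0.3125) = 8.948 kip/in → adequate.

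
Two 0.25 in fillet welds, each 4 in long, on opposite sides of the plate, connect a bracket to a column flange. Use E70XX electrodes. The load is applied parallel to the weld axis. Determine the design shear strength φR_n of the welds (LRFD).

φR_n ≈ 44.5 kip

E70XX → F_EXX = 70 ksi.
Effective throat t_e = 0.707 × 0.25 = 0.1767 in.
Total length L = 8 in; A_we = 0.1767 × 8 = 1.414 in².
F_nw = 0.6 F_EXX = 0.6 × 70 = 42 ksi.
φR_n = 0.75 × 42 × 1.414 = 44.54 kip.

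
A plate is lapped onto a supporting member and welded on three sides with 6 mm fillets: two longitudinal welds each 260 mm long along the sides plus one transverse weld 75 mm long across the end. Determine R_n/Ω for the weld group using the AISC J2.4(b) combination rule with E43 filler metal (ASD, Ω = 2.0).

R_n/Ω ≈ 326 kN

E43XX → F_EXX = 430 MPa.
t_e = 0.707 × 6 = 4.242 mm.
R_nwl = 0.6 × 430 × 4.242 × 520 × 10⁻³ = 569.1 kN (longitudinal, 2 welds).
R_nwt = 0.6 × 430 × 4.242 × 75 × 10⁻³ = 82.08 kN (transverse, base value).
(i) R_nwl + R_nwt = 651.2 kN; (ii) 0.85 R_nwl + 1.5 R_nwt = 606.9 kN.
R_n = max = 651.2 kN [governs: (i)]; R_n/Ω = 325.6 kN.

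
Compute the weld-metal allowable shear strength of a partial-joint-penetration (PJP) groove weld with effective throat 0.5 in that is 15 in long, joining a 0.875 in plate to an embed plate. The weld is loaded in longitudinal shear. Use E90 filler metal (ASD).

R_n/Ω ≈ 202 kips

E90XX → F_EXX = 90 ksi.
Effective throat (given) t_e = 0.5 in.
A_we = 0.5 × 15 = 7.5 in².
F_nw = 0.6 F_EXX = 54 ksi.
R_n/Ω = (54 × 7.5) / 2.0 = 202.5 kips.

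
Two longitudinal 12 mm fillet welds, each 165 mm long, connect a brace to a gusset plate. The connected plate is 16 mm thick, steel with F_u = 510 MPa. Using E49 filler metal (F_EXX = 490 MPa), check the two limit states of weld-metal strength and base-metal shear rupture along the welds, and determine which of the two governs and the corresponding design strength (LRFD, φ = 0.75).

φR_n ≈ 617 kN (weld metal governs)

t_e = 0.707 × 12 = 8.484 mm; L = 330 mm.
Weld metal: φR_n = 0.75 × 0.6 × 490 × 8.484 × 330 × 10⁻³ = 617.3 kN.
Base metal (shear rupture): φR_n = 0.75 × 0.6 × 510 × 16 × 330 × 10⁻³ = 1212 kN.
Governing: weld metal.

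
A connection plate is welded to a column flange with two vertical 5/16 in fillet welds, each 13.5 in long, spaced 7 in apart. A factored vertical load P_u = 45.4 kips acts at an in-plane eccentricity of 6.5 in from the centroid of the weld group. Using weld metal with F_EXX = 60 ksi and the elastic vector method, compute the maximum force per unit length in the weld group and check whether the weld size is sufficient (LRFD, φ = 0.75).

f_max ≈ 4.09 kip/in; adequate

Total weld length L_w = 27 in. Treat welds as unit-width lines.
Polar moment about centroid: J = 2[d³/12 + d(b/2)²] = 2[13.5³/12 + 13.5×3.5²] = 740.8 in³.
Direct shear f_v = P/L_w = 45.4 / 27 = 1.681 kip/in (vertical).
Torsion M = P·e = 45.4 × 6.5 = 295.1 kip·in.
Critical point at (x, y) = (3.5, 6.75) from centroid. f_tx = M·y/J = 2.689 kip/in; f_ty = M·x/J = 1.394 kip/in.
Resultant f_max = √[f_tx² + (f_v + f_ty)²] = √[2.689² + (1.681 + 1.394)²] = 4.085 kip/in.
Capacity per unit length: φr_n = 0.75 × 0.6 × 60 × (0.707 × 0.3125) = 5.965 kip/in.
4.085 ≤ 5.965 → adequate.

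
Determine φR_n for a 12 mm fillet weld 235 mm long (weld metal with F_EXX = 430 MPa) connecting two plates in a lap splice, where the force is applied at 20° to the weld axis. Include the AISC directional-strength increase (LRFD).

φR_n ≈ 424 kN

t_e = 0.707 × 12 = 8.484 mm; A_we = 8.484 × 235 = 1994 mm².
Directional factor: 1.0 + 0.5 sin^1.5(20°) = 1.1.
F_nw = 0.6 × 430 × 1.1 = 283.8 MPa.
φR_n = 0.75 × 283.8 × 1994 × 10⁻³ = 424.4 kN.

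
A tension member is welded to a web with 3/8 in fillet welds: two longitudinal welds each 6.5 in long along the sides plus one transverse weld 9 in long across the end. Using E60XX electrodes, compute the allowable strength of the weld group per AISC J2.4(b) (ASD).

E60XX → F_EXX = 60 ksi.
t_e = 0.707 × 0.375 = 0.2651 in.
R_nwl = 0.6 × 60 × 0.2651 × 13 = 124.1 kips (longitudinal, 2 welds).
R_nwt = 0.6 × 60 × 0.2651 × 9 = 85.9 kips (transverse, base value).
(i) R_nwl + R_nwt = 210 kips; (ii) 0.85 R_nwl + 1.5 R_nwt = 234.3 kips.
R_n = max = 234.3 kips [governs: (ii)]; R_n/Ω = 117.2 kips.

R_n/Ω ≈ 117 kips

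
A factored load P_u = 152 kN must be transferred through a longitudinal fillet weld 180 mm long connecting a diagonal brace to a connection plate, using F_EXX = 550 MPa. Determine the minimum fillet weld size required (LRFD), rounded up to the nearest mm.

Total weld length L = 180 mm.
Required throat t_e = P_u / (φ × 0.6 F_EXX × L) = 152 / (0.75 × 0.6 × 550 × 180 × 10⁻³) = 3.412 mm.
Required leg w = t_e / 0.707 = 4.826 mm → use 5 mm.

w = 5 mm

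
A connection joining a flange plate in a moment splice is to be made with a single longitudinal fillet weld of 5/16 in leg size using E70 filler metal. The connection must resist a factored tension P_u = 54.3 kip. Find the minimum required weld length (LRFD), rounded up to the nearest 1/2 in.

E70XX → F_EXX = 70 ksi.
Throat t_e = 0.707 × 0.3125 = 0.2209 in.
φr_n = 0.75 × 0.6 × 70 × 0.2209 = 6.96 kip/in.
L_req = P_u / φr_n = 54.3 / 6.96 = 7.802 in total.
Round up → use L = 8 in.

L = 8 in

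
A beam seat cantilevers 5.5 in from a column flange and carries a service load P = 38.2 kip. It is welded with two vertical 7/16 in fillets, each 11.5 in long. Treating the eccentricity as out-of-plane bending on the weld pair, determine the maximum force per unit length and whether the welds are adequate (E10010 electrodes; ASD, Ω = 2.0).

E100XX → F_EXX = 100 ksi.
L_w = 2 × 11.5 = 23 in; section modulus (unit throat) S = 2 × L²/6 = 44.08 in².
Direct shear f_v = P/L_w = 38.2/23 = 1.661 kip/in.
Moment M = P × e = 38.2 × 5.5 = 210.1 kip·in; bending f_b = M/S = 4.766 kip/in.
f_max = √(f_v² + f_b²) = √(1.661² + 4.766²) = 5.047 kip/in.
r_n/Ω = (1/2.0) × 0.6 × 100 × (0.707 × 0.4375) = 9.279 kip/in → adequate.

f_max ≈ 5.05 kip/in; adequate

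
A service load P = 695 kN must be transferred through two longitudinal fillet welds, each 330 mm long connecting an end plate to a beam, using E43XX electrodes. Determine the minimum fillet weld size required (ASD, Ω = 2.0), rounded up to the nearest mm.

w = 12 mm

E43XX → F_EXX = 430 MPa.
Total weld length L = 660 mm.
Required throat t_e = P × Ω / (0.6 F_EXX × L) = 695 × 2.0 / (0.6 × 430 × 660 × 10⁻³) = 8.163 mm.
Required leg w = t_e / 0.707 = 11.55 mm → use 12 mm.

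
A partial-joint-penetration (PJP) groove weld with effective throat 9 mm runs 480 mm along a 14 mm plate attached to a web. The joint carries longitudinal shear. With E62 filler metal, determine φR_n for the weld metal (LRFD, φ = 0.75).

φR_n ≈ 1210 kN

E62XX → F_EXX = 620 MPa.
Effective throat (given) t_e = 9 mm.
A_we = 9 × 480 = 4320 mm².
F_nw = 0.6 F_EXX = 372 MPa.
φR_n = 0.75 × 372 × 4320 × 10⁻³ = 1205 kN.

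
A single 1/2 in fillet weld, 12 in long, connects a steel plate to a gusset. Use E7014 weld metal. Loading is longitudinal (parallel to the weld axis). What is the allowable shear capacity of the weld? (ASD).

R_n/Ω ≈ 89.1 kip

E70XX → F_EXX = 70 ksi.
Effective throat t_e = 0.707 × 0.5 = 0.3535 in.
Total length L = 12 in; A_we = 0.3535 × 12 = 4.242 in².
F_nw = 0.6 F_EXX = 0.6 × 70 = 42 ksi.
R_n = 42 × 4.242 = 178.2 kip; R_n/Ω = 178.2/2.0 = 89.08 kip.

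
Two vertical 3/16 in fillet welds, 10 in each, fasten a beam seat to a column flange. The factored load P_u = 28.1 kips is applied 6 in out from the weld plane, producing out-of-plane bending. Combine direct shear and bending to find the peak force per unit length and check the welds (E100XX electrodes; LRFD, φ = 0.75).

E100XX → F_EXX = 100 ksi.
L_w = 2 × 10 = 20 in; section modulus (unit throat) S = 2 × L²/6 = 33.33 in².
Direct shear f_v = P/L_w = 28.1/20 = 1.405 kip/in.
Moment M = P × e = 28.1 × 6 = 168.6 kip·in; bending f_b = M/S = 5.058 kip/in.
f_max = √(f_v² + f_b²) = √(1.405² + 5.058²) = 5.25 kip/in.
φr_n = 0.75 × 0.6 × 100 × (0.707 × 0.1875) = 5.965 kip/in → adequate.

f_max ≈ 5.25 kip/in; adequate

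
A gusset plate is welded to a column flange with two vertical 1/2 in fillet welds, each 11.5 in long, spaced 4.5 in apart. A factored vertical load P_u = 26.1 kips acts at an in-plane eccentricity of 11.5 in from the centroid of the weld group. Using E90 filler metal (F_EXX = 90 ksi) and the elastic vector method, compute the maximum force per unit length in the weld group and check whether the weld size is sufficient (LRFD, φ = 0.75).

Total weld length L_w = 23 in. Treat welds as unit-width lines.
Polar moment about centroid: J = 2[d³/12 + d(b/2)²] = 2[11.5³/12 + 11.5×2.25²] = 369.9 in³.
Direct shear f_v = P/L_w = 26.1 / 23 = 1.135 kip/in (vertical).
Torsion M = P·e = 26.1 × 11.5 = 300.15 kip·in.
Critical point at (x, y) = (2.25, 5.75) from centroid. f_tx = M·y/J = 4.666 kip/in; f_ty = M·x/J = 1.826 kip/in.
Resultant f_max = √[f_tx² + (f_v + f_ty)²] = √[4.666² + (1.135 + 1.826)²] = 5.526 kip/in.
Capacity per unit length: φr_n = 0.75 × 0.6 × 90 × (0.707 × 0.5) = 14.32 kip/in.
5.526 ≤ 14.32 → adequate.

f_max ≈ 5.53 kip/in; adequate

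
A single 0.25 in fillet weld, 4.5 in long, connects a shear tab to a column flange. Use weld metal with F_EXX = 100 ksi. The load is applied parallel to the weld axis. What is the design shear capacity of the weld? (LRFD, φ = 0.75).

Effective throat t_e = 0.707 × 0.25 = 0.1767 in.
Total length L = 4.5 in; A_we = 0.1767 × 4.5 = 0.7954 in².
F_nw = 0.6 F_EXX = 0.6 × 100 = 60 ksi.
φR_n = 0.75 × 60 × 0.7954 = 35.79 kips.

φR_n ≈ 35.8 kips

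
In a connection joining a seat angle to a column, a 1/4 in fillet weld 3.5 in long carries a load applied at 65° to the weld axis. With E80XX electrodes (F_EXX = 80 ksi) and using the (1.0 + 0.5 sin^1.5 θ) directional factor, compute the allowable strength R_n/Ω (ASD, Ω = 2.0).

R_n/Ω ≈ 21.3 kips

t_e = 0.707 × 0.25 = 0.1767 in; A_we = 0.1767 × 3.5 = 0.6186 in².
Directional factor: 1.0 + 0.5 sin^1.5(65°) = 1.431.
F_nw = 0.6 × 80 × 1.431 = 68.71 ksi.
R_n/Ω = (68.71 × 0.6186) / 2.0 = 21.25 kips.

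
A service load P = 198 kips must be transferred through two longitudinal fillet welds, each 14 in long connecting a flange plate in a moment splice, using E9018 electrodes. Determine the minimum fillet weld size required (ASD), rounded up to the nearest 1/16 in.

w = 3/8 in

E90XX → F_EXX = 90 ksi.
Total weld length L = 28 in.
Required throat t_e = P × Ω / (0.6 F_EXX × L) = 198 × 2.0 / (0.6 × 90 × 28) = 0.2619 in.
Required leg w = t_e / 0.707 = 0.3704 in → use 3/8 in.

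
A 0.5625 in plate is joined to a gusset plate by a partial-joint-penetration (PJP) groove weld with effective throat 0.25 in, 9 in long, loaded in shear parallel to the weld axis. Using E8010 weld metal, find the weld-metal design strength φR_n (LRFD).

φR_n ≈ 81 kips

E80XX → F_EXX = 80 ksi.
Effective throat (given) t_e = 0.25 in.
A_we = 0.25 × 9 = 2.25 in².
F_nw = 0.6 F_EXX = 48 ksi.
φR_n = 0.75 × 48 × 2.25 = 81 kips.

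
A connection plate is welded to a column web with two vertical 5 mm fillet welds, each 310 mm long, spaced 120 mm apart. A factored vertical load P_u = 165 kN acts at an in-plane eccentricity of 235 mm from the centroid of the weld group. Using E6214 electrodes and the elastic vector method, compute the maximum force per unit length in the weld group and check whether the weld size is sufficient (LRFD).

f_max ≈ 1020 N/mm; NOT adequate

E62XX → F_EXX = 620 MPa.
Total weld length L_w = 620 mm. Treat welds as unit-width lines.
Polar moment about centroid: J = 2[d³/12 + d(b/2)²] = 2[310³/12 + 310×60²] = 7197000 mm³.
Direct shear f_v = P/L_w = 165×10³ / 620 = 266.1 N/mm (vertical).
Torsion M = P·e = 165×10³ × 235 = 38775000 N·mm.
Critical point at (x, y) = (60, 155) from centroid. f_tx = M·y/J = 835.1 N/mm; f_ty = M·x/J = 323.3 N/mm.
Resultant f_max = √[f_tx² + (f_v + f_ty)²] = √[835.1² + (266.1 + 323.3)²] = 1022 N/mm.
Capacity per unit length: φr_n = 0.75 × 0.6 × 620 × (0.707 × 5) = 986.3 N/mm.
1022 > 986.3 → NOT adequate.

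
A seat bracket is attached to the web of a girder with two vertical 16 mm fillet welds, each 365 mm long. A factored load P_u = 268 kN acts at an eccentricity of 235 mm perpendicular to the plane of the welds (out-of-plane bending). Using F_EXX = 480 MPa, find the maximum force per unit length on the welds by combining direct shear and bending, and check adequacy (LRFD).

f_max ≈ 1460 N/mm; adequate

L_w = 2 × 365 = 730 mm; section modulus (unit throat) S = 2 × L²/6 = 44410 mm².
Direct shear f_v = P/L_w = 268×10³/730 = 367.1 N/mm.
Moment M = P × e = 268×10³ × 235 = 62980000 N·mm; bending f_b = M/S = 1418 N/mm.
f_max = √(f_v² + f_b²) = √(367.1² + 1418²) = 1465 N/mm.
φr_n = 0.75 × 0.6 × 480 × (0.707 × 16) = 2443 N/mm → adequate.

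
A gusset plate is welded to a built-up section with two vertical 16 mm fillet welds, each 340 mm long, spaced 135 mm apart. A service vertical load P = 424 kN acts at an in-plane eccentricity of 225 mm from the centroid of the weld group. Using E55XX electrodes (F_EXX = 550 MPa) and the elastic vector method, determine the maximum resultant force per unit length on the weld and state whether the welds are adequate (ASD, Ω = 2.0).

Total weld length L_w = 680 mm. Treat welds as unit-width lines.
Polar moment about centroid: J = 2[d³/12 + d(b/2)²] = 2[340³/12 + 340×67.5²] = 9649000 mm³.
Direct shear f_v = P/L_w = 424×10³ / 680 = 623.5 N/mm (vertical).
Torsion M = P·e = 424×10³ × 225 = 95400000 N·mm.
Critical point at (x, y) = (67.5, 170) from centroid. f_tx = M·y/J = 1681 N/mm; f_ty = M·x/J = 667.4 N/mm.
Resultant f_max = √[f_tx² + (f_v + f_ty)²] = √[1681² + (623.5 + 667.4)²] = 2119 N/mm.
Capacity per unit length: r_n/Ω = (1/2.0) × 0.6 × 550 × (0.707 × 16) = 1866 N/mm.
2119 > 1866 → NOT adequate.

f_max ≈ 2120 N/mm; NOT adequate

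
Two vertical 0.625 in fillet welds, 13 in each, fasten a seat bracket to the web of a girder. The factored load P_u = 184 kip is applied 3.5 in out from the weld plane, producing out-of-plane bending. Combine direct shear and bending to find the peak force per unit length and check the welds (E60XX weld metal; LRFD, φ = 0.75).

E60XX → F_EXX = 60 ksi.
L_w = 2 × 13 = 26 in; section modulus (unit throat) S = 2 × L²/6 = 56.33 in².
Direct shear f_v = P/L_w = 184/26 = 7.077 kip/in.
Moment M = P × e = 184 × 3.5 = 644 kip·in; bending f_b = M/S = 11.43 kip/in.
f_max = √(f_v² + f_b²) = √(7.077² + 11.43²) = 13.45 kip/in.
φr_n = 0.75 × 0.6 × 60 × (0.707 × 0.625) = 11.93 kip/in → NOT adequate.

f_max ≈ 13.4 kip/in; NOT adequate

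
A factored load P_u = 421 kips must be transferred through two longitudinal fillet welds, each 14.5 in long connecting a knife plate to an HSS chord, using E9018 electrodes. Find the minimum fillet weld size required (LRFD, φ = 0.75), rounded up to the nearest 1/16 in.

E90XX → F_EXX = 90 ksi.
Total weld length L = 29 in.
Required throat t_e = P_u / (φ × 0.6 F_EXX × L) = 421 / (0.75 × 0.6 × 90 × 29) = 0.3585 in.
Required leg w = t_e / 0.707 = 0.507 in → use 9/16 in.

w = 9/16 in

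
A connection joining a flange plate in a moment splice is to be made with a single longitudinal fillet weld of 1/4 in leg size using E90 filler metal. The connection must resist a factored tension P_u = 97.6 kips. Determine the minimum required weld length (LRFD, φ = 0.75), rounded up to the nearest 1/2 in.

L = 14 in

E90XX → F_EXX = 90 ksi.
Throat t_e = 0.707 × 0.25 = 0.1767 in.
φr_n = 0.75 × 0.6 × 90 × 0.1767 = 7.158 kips/in.
L_req = P_u / φr_n = 97.6 / 7.158 = 13.63 in total.
Round up → use L = 14 in.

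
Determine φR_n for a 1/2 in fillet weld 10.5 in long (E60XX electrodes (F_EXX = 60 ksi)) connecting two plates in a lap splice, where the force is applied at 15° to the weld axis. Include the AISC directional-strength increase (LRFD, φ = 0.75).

t_e = 0.707 × 0.5 = 0.3535 in; A_we = 0.3535 × 10.5 = 3.712 in².
Directional factor: 1.0 + 0.5 sin^1.5(15°) = 1.066.
F_nw = 0.6 × 60 × 1.066 = 38.37 ksi.
φR_n = 0.75 × 38.37 × 3.712 = 106.8 kips.

φR_n ≈ 107 kips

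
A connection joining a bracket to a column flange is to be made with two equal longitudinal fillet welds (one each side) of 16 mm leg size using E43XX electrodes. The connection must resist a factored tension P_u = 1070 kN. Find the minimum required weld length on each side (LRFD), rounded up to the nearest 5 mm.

E43XX → F_EXX = 430 MPa.
Throat t_e = 0.707 × 16 = 11.31 mm.
φr_n = 0.75 × 0.6 × 430 × 11.31 × 10⁻³ = 2.189 kN/mm.
L_req = P_u / φr_n = 1070 / 2.189 = 488.8 mm total.
Per side: 488.8 / 2 = 244.4 mm.
Round up → use L = 245 mm on each side.

L = 245 mm on each side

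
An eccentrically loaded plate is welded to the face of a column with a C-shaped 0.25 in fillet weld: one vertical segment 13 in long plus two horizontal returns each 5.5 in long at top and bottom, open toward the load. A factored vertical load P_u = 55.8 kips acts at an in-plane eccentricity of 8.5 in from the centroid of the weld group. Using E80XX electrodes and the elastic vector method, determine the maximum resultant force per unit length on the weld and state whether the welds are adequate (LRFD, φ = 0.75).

f_max ≈ 6.67 kip/in; NOT adequate

E80XX → F_EXX = 80 ksi.
Total weld length L_w = 24 in. Treat welds as unit-width lines.
Centroid: x̄ = 2×5.5×2.75 / 24 = 1.26 in from the vertical weld.
Polar moment about centroid: J = I_x + I_y = [13³/12 + 2×5.5×6.5²] + [13×1.26² + 2(5.5³/12 + 5.5×1.49²)] = 720.6 in³.
Direct shear f_v = P/L_w = 55.8 / 24 = 2.325 kip/in (vertical).
Torsion M = P·e = 55.8 × 8.5 = 474.3 kip·in.
Critical point at (x, y) = (4.24, 6.5) from centroid. f_tx = M·y/J = 4.278 kip/in; f_ty = M·x/J = 2.79 kip/in.
Resultant f_max = √[f_tx² + (f_v + f_ty)²] = √[4.278² + (2.325 + 2.79)²] = 6.669 kip/in.
Capacity per unit length: φr_n = 0.75 × 0.6 × 80 × (0.707 × 0.25) = 6.363 kip/in.
6.669 > 6.363 → NOT adequate.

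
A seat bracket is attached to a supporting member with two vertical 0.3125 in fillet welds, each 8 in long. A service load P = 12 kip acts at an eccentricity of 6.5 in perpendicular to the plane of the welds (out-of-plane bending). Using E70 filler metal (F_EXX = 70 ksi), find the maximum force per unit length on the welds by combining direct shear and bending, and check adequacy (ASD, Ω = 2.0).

f_max ≈ 3.73 kip/in; adequate

L_w = 2 × 8 = 16 in; section modulus (unit throat) S = 2 × L²/6 = 21.33 in².
Direct shear f_v = P/L_w = 12/16 = 0.75 kip/in.
Moment M = P × e = 12 × 6.5 = 78 kip·in; bending f_b = M/S = 3.656 kip/in.
f_max = √(f_v² + f_b²) = √(0.75² + 3.656²) = 3.732 kip/in.
r_n/Ω = (1/2.0) × 0.6 × 70 × (0.707 × 0.3125) = 4.64 kip/in → adequate.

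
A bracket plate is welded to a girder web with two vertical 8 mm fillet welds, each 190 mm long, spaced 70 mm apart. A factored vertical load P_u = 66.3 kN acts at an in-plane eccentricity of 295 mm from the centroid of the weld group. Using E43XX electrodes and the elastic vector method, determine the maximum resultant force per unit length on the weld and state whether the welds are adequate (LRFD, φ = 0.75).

f_max ≈ 1300 N/mm; NOT adequate

E43XX → F_EXX = 430 MPa.
Total weld length L_w = 380 mm. Treat welds as unit-width lines.
Polar moment about centroid: J = 2[d³/12 + d(b/2)²] = 2[190³/12 + 190×35²] = 1609000 mm³.
Direct shear f_v = P/L_w = 66.3×10³ / 380 = 174.5 N/mm (vertical).
Torsion M = P·e = 66.3×10³ × 295 = 19558000 N·mm.
Critical point at (x, y) = (35, 95) from centroid. f_tx = M·y/J = 1155 N/mm; f_ty = M·x/J = 425.5 N/mm.
Resultant f_max = √[f_tx² + (f_v + f_ty)²] = √[1155² + (174.5 + 425.5)²] = 1302 N/mm.
Capacity per unit length: φr_n = 0.75 × 0.6 × 430 × (0.707 × 8) = 1094 N/mm.
1302 > 1094 → NOT adequate.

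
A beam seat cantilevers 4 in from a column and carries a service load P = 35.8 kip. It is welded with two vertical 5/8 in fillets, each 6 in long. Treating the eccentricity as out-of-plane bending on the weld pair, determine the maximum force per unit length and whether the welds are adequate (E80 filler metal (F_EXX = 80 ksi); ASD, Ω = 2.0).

f_max ≈ 12.3 kip/in; NOT adequate

L_w = 2 × 6 = 12 in; section modulus (unit throat) S = 2 × L²/6 = 12 in².
Direct shear f_v = P/L_w = 35.8/12 = 2.983 kip/in.
Moment M = P × e = 35.8 × 4 = 143.2 kip·in; bending f_b = M/S = 11.93 kip/in.
f_max = √(f_v² + f_b²) = √(2.983² + 11.93²) = 12.3 kip/in.
r_n/Ω = (1/2.0) × 0.6 × 80 × (0.707 × 0.625) = 10.6 kip/in → NOT adequate.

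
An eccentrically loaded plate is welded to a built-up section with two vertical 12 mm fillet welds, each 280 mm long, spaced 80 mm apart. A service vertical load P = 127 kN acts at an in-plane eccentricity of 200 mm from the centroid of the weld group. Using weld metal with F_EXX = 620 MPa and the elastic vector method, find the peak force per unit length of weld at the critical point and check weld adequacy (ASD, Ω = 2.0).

Total weld length L_w = 560 mm. Treat welds as unit-width lines.
Polar moment about centroid: J = 2[d³/12 + d(b/2)²] = 2[280³/12 + 280×40²] = 4555000 mm³.
Direct shear f_v = P/L_w = 127×10³ / 560 = 226.8 N/mm (vertical).
Torsion M = P·e = 127×10³ × 200 = 25400000 N·mm.
Critical point at (x, y) = (40, 140) from centroid. f_tx = M·y/J = 780.7 N/mm; f_ty = M·x/J = 223.1 N/mm.
Resultant f_max = √[f_tx² + (f_v + f_ty)²] = √[780.7² + (226.8 + 223.1)²] = 901.1 N/mm.
Capacity per unit length: r_n/Ω = (1/2.0) × 0.6 × 620 × (0.707 × 12) = 1578 N/mm.
901.1 ≤ 1578 → adequate.

f_max ≈ 901 N/mm; adequate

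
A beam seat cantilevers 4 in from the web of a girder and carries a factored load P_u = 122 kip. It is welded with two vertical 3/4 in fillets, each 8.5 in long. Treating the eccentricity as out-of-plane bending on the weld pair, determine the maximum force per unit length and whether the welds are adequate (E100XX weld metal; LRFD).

f_max ≈ 21.5 kip/in; adequate

E100XX → F_EXX = 100 ksi.
L_w = 2 × 8.5 = 17 in; section modulus (unit throat) S = 2 × L²/6 = 24.08 in².
Direct shear f_v = P/L_w = 122/17 = 7.176 kip/in.
Moment M = P × e = 122 × 4 = 488 kip·in; bending f_b = M/S = 20.26 kip/in.
f_max = √(f_v² + f_b²) = √(7.176² + 20.26²) = 21.5 kip/in.
φr_n = 0.75 × 0.6 × 100 × (0.707 × 0.75) = 23.86 kip/in → adequate.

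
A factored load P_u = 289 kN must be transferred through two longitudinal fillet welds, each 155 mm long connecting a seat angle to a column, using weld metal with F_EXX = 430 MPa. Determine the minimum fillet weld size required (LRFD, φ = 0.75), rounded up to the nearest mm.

Total weld length L = 310 mm.
Required throat t_e = P_u / (φ × 0.6 F_EXX × L) = 289 / (0.75 × 0.6 × 430 × 310 × 10⁻³) = 4.818 mm.
Required leg w = t_e / 0.707 = 6.815 mm → use 7 mm.

w = 7 mm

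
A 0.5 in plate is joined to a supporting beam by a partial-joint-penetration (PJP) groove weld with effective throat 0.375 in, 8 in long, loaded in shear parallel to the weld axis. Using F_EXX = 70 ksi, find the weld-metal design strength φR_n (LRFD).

Effective throat (given) t_e = 0.375 in.
A_we = 0.375 × 8 = 3 in².
F_nw = 0.6 F_EXX = 42 ksi.
φR_n = 0.75 × 42 × 3 = 94.5 kips.

φR_n ≈ 94.5 kips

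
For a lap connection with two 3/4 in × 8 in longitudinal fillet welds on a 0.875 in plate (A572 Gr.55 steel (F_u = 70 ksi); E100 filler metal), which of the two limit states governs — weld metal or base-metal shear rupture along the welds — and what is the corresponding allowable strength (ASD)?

R_n/Ω ≈ 255 kip (weld metal governs)

E100XX → F_EXX = 100 ksi.
t_e = 0.707 × 0.75 = 0.5302 in; L = 16 in.
Weld metal: R_n/Ω = (1/2.0) × 0.6 × 100 × 0.5302 × 16 = 254.5 kip.
Base metal (shear rupture): R_n/Ω = (1/2.0) × 0.6 × 70 × 0.875 × 16 = 294 kip.
Governing: weld metal.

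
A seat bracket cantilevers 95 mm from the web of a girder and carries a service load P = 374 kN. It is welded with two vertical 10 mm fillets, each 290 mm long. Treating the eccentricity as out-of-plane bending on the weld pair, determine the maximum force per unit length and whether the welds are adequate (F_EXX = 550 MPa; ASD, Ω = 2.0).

f_max ≈ 1420 N/mm; NOT adequate

L_w = 2 × 290 = 580 mm; section modulus (unit throat) S = 2 × L²/6 = 28030 mm².
Direct shear f_v = P/L_w = 374×10³/580 = 644.8 N/mm.
Moment M = P × e = 374×10³ × 95 = 35530000 N·mm; bending f_b = M/S = 1267 N/mm.
f_max = √(f_v² + f_b²) = √(644.8² + 1267²) = 1422 N/mm.
r_n/Ω = (1/2.0) × 0.6 × 550 × (0.707 × 10) = 1167 N/mm → NOT adequate.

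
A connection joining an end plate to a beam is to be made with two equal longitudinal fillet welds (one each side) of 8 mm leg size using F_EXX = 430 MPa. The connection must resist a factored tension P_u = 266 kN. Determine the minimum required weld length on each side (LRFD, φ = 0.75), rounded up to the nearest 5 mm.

L = 125 mm on each side

Throat t_e = 0.707 × 8 = 5.656 mm.
φr_n = 0.75 × 0.6 × 430 × 5.656 × 10⁻³ = 1.094 kN/mm.
L_req = P_u / φr_n = 266 / 1.094 = 243 mm total.
Per side: 243 / 2 = 121.5 mm.
Round up → use L = 125 mm on each side.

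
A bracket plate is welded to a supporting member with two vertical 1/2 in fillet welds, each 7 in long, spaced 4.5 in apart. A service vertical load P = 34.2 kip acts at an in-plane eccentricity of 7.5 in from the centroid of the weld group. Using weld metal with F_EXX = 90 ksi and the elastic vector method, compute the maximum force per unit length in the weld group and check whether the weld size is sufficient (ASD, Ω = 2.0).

Total weld length L_w = 14 in. Treat welds as unit-width lines.
Polar moment about centroid: J = 2[d³/12 + d(b/2)²] = 2[7³/12 + 7×2.25²] = 128 in³.
Direct shear f_v = P/L_w = 34.2 / 14 = 2.443 kip/in (vertical).
Torsion M = P·e = 34.2 × 7.5 = 256.5 kip·in.
Critical point at (x, y) = (2.25, 3.5) from centroid. f_tx = M·y/J = 7.011 kip/in; f_ty = M·x/J = 4.507 kip/in.
Resultant f_max = √[f_tx² + (f_v + f_ty)²] = √[7.011² + (2.443 + 4.507)²] = 9.872 kip/in.
Capacity per unit length: r_n/Ω = (1/2.0) × 0.6 × 90 × (0.707 × 0.5) = 9.544 kip/in.
9.872 > 9.544 → NOT adequate.

f_max ≈ 9.87 kip/in; NOT adequate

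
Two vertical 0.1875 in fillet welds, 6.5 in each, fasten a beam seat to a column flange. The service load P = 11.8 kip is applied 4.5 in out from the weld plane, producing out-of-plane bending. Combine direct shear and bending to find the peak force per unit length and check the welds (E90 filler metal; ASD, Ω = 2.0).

E90XX → F_EXX = 90 ksi.
L_w = 2 × 6.5 = 13 in; section modulus (unit throat) S = 2 × L²/6 = 14.08 in².
Direct shear f_v = P/L_w = 11.8/13 = 0.9077 kip/in.
Moment M = P × e = 11.8 × 4.5 = 53.1 kip·in; bending f_b = M/S = 3.77 kip/in.
f_max = √(f_v² + f_b²) = √(0.9077² + 3.77²) = 3.878 kip/in.
r_n/Ω = (1/2.0) × 0.6 × 90 × (0.707 × 0.1875) = 3.579 kip/in → NOT adequate.

f_max ≈ 3.88 kip/in; NOT adequate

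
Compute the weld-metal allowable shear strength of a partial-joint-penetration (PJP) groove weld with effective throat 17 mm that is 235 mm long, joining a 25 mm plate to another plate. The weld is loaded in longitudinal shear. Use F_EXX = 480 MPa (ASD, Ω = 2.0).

R_n/Ω ≈ 575 kN

Effective throat (given) t_e = 17 mm.
A_we = 17 × 235 = 3995 mm².
F_nw = 0.6 F_EXX = 288 MPa.
R_n/Ω = (288 × 3995) / 2.0 × 10⁻³ = 575.3 kN.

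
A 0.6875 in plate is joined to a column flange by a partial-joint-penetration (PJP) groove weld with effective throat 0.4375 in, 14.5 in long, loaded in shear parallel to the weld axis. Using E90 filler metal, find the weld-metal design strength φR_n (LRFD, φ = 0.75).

E90XX → F_EXX = 90 ksi.
Effective throat (given) t_e = 0.4375 in.
A_we = 0.4375 × 14.5 = 6.344 in².
F_nw = 0.6 F_EXX = 54 ksi.
φR_n = 0.75 × 54 × 6.344 = 256.9 kips.

φR_n ≈ 257 kips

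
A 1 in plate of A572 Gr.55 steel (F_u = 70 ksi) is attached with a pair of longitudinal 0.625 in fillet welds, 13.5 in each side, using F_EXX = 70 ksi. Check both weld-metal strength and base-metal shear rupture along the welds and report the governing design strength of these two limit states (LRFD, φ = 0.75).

φR_n ≈ 376 kip (weld metal governs)

t_e = 0.707 × 0.625 = 0.4419 in; L = 27 in.
Weld metal: φR_n = 0.75 × 0.6 × 70 × 0.4419 × 27 = 375.8 kip.
Base metal (shear rupture): φR_n = 0.75 × 0.6 × 70 × 1 × 27 = 850.5 kip.
Governing: weld metal.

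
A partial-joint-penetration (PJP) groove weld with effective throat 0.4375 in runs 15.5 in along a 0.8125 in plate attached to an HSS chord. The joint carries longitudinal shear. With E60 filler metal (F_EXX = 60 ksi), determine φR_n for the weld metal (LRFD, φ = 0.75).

φR_n ≈ 183 kip

Effective throat (given) t_e = 0.4375 in.
A_we = 0.4375 × 15.5 = 6.781 in².
F_nw = 0.6 F_EXX = 36 ksi.
φR_n = 0.75 × 36 × 6.781 = 183.1 kip.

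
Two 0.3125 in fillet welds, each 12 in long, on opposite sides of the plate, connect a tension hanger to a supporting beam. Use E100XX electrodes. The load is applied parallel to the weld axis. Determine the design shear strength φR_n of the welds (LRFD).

E100XX → F_EXX = 100 ksi.
Effective throat t_e = 0.707 × 0.3125 = 0.2209 in.
Total length L = 24 in; A_we = 0.2209 × 24 = 5.302 in².
F_nw = 0.6 F_EXX = 0.6 × 100 = 60 ksi.
φR_n = 0.75 × 60 × 5.302 = 238.6 kip.

φR_n ≈ 239 kip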